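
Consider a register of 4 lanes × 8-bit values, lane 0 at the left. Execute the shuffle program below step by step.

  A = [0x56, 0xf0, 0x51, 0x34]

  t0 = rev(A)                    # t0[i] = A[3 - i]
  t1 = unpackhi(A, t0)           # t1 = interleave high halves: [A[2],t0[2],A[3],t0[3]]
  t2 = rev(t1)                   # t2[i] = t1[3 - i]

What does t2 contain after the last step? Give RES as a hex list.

  t0: 34 51 f0 56
  t1: 51 f0 34 56
  t2: 56 34 f0 51

RES = [0x56, 0x34, 0xf0, 0x51]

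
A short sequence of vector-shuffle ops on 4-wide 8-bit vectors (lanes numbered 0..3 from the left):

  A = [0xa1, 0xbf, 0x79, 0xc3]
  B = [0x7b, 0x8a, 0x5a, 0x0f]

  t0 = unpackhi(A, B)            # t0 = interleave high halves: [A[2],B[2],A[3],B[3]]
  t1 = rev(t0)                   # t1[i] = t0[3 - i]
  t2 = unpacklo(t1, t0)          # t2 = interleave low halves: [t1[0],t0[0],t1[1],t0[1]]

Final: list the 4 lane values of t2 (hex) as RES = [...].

t0 = [0x79, 0x5a, 0xc3, 0x0f]
t1 = [0x0f, 0xc3, 0x5a, 0x79]
t2 = [0x0f, 0x79, 0xc3, 0x5a]

RES = [0x0f, 0x79, 0xc3, 0x5a]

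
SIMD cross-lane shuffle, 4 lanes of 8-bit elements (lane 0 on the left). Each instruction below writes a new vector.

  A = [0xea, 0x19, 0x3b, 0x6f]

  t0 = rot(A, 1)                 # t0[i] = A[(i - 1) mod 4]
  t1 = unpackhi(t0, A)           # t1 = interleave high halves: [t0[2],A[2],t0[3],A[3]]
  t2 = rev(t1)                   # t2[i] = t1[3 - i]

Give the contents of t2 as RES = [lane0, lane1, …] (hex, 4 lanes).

  t0: 6f ea 19 3b
  t1: 19 3b 3b 6f
  t2: 6f 3b 3b 19

RES = [ 0x6f  0x3b  0x3b  0x19 ]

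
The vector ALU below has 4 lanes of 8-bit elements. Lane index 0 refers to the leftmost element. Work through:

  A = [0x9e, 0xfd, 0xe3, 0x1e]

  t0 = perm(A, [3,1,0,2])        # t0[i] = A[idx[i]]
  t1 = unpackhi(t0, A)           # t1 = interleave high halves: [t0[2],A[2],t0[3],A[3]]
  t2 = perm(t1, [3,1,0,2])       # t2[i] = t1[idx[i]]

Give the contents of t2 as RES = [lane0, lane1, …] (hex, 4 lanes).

RES = [0x1e, 0xe3, 0x9e, 0xe3]

t0 = [0x1e, 0xfd, 0x9e, 0xe3]
t1 = [0x9e, 0xe3, 0xe3, 0x1e]
t2 = [0x1e, 0xe3, 0x9e, 0xe3]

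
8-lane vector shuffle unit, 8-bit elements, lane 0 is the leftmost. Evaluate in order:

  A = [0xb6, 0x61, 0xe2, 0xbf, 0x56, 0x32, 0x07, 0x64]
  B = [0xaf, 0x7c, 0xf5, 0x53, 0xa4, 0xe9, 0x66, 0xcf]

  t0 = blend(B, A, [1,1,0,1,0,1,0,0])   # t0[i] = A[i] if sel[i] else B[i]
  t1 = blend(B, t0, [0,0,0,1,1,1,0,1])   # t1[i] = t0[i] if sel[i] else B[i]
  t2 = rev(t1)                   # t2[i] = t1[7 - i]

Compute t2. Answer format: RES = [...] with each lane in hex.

→ t0 |b6|61|f5|bf|a4|32|66|cf|
→ t1 |af|7c|f5|bf|a4|32|66|cf|
→ t2 |cf|66|32|a4|bf|f5|7c|af|

RES = [0xcf, 0x66, 0x32, 0xa4, 0xbf, 0xf5, 0x7c, 0xaf]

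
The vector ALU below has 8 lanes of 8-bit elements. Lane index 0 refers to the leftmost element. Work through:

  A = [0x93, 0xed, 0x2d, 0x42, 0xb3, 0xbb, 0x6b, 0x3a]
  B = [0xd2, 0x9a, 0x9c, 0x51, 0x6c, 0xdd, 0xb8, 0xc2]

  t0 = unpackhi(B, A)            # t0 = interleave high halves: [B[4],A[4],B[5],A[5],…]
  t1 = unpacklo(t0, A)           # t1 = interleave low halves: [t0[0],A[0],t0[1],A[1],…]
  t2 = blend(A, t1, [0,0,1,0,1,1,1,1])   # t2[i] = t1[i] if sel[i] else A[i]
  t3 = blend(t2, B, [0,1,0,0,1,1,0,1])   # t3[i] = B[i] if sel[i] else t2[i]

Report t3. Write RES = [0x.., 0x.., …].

RES = [0x93, 0x9a, 0xb3, 0x42, 0x6c, 0xdd, 0xbb, 0xc2]

t0 = [0x6c, 0xb3, 0xdd, 0xbb, 0xb8, 0x6b, 0xc2, 0x3a]
t1 = [0x6c, 0x93, 0xb3, 0xed, 0xdd, 0x2d, 0xbb, 0x42]
t2 = [0x93, 0xed, 0xb3, 0x42, 0xdd, 0x2d, 0xbb, 0x42]
t3 = [0x93, 0x9a, 0xb3, 0x42, 0x6c, 0xdd, 0xbb, 0xc2]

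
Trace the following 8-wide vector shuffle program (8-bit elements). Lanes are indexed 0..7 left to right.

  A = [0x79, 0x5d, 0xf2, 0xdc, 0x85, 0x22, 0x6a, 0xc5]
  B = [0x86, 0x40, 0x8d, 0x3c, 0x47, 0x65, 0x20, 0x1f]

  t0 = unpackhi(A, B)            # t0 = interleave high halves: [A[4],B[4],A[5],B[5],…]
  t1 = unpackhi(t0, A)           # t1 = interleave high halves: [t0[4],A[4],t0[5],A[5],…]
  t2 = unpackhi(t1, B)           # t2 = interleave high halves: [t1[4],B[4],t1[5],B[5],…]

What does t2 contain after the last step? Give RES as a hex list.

→ t0 |85|47|22|65|6a|20|c5|1f|
→ t1 |6a|85|20|22|c5|6a|1f|c5|
→ t2 |c5|47|6a|65|1f|20|c5|1f|

RES = [0xc5, 0x47, 0x6a, 0x65, 0x1f, 0x20, 0xc5, 0x1f]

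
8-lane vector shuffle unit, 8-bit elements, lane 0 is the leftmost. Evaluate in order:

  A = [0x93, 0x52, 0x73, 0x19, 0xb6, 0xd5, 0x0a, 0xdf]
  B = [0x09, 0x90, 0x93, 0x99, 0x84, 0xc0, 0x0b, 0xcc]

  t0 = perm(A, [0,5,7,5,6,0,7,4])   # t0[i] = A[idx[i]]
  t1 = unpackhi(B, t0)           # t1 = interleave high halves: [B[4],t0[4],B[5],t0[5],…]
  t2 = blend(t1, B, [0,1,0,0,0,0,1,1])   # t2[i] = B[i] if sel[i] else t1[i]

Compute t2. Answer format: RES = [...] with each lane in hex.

  t0: 93 d5 df d5 0a 93 df b6
  t1: 84 0a c0 93 0b df cc b6
  t2: 84 90 c0 93 0b df 0b cc

RES = [ 0x84  0x90  0xc0  0x93  0x0b  0xdf  0x0b  0xcc ]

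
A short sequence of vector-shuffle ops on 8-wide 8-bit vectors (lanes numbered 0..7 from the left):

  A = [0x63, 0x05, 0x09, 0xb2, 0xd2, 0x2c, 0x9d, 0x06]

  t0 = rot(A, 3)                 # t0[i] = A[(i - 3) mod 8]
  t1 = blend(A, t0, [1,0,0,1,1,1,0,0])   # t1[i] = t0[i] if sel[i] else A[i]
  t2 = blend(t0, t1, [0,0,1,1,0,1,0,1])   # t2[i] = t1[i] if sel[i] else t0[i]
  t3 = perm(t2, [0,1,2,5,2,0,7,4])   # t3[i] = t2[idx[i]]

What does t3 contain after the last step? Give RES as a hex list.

t0 = [0x2c, 0x9d, 0x06, 0x63, 0x05, 0x09, 0xb2, 0xd2]
t1 = [0x2c, 0x05, 0x09, 0x63, 0x05, 0x09, 0x9d, 0x06]
t2 = [0x2c, 0x9d, 0x09, 0x63, 0x05, 0x09, 0xb2, 0x06]
t3 = [0x2c, 0x9d, 0x09, 0x09, 0x09, 0x2c, 0x06, 0x05]

RES = [ 0x2c  0x9d  0x09  0x09  0x09  0x2c  0x06  0x05 ]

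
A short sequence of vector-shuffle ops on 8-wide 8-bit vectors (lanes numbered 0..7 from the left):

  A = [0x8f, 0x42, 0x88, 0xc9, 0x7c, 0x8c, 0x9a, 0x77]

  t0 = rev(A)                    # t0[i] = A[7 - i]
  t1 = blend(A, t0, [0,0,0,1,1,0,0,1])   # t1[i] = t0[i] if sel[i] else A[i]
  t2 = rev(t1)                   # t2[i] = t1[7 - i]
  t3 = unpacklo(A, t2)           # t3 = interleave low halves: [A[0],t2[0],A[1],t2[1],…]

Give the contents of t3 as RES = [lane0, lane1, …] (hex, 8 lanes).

RES = [0x8f, 0x8f, 0x42, 0x9a, 0x88, 0x8c, 0xc9, 0xc9]

→ t0 |77|9a|8c|7c|c9|88|42|8f|
→ t1 |8f|42|88|7c|c9|8c|9a|8f|
→ t2 |8f|9a|8c|c9|7c|88|42|8f|
→ t3 |8f|8f|42|9a|88|8c|c9|c9|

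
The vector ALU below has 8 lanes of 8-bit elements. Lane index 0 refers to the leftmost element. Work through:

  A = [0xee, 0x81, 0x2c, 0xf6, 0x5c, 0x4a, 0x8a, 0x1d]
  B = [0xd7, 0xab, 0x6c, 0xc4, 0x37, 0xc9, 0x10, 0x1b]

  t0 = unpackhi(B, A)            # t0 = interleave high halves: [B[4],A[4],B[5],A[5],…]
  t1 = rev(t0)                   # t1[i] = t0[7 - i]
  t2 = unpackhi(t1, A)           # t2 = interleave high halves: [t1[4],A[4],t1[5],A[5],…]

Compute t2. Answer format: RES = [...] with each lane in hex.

RES = [ 0x4a  0x5c  0xc9  0x4a  0x5c  0x8a  0x37  0x1d ]

t0 = [0x37, 0x5c, 0xc9, 0x4a, 0x10, 0x8a, 0x1b, 0x1d]
t1 = [0x1d, 0x1b, 0x8a, 0x10, 0x4a, 0xc9, 0x5c, 0x37]
t2 = [0x4a, 0x5c, 0xc9, 0x4a, 0x5c, 0x8a, 0x37, 0x1d]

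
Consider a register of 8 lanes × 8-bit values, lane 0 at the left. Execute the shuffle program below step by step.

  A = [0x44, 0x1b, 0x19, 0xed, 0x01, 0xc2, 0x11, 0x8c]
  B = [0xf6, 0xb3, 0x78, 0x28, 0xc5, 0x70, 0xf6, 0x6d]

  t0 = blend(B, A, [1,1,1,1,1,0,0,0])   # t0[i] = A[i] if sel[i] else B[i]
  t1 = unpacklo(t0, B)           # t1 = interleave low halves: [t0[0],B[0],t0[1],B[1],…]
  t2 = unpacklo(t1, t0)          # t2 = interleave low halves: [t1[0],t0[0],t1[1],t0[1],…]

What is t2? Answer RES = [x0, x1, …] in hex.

RES = [ 0x44  0x44  0xf6  0x1b  0x1b  0x19  0xb3  0xed ]

t0 = [0x44, 0x1b, 0x19, 0xed, 0x01, 0x70, 0xf6, 0x6d]
t1 = [0x44, 0xf6, 0x1b, 0xb3, 0x19, 0x78, 0xed, 0x28]
t2 = [0x44, 0x44, 0xf6, 0x1b, 0x1b, 0x19, 0xb3, 0xed]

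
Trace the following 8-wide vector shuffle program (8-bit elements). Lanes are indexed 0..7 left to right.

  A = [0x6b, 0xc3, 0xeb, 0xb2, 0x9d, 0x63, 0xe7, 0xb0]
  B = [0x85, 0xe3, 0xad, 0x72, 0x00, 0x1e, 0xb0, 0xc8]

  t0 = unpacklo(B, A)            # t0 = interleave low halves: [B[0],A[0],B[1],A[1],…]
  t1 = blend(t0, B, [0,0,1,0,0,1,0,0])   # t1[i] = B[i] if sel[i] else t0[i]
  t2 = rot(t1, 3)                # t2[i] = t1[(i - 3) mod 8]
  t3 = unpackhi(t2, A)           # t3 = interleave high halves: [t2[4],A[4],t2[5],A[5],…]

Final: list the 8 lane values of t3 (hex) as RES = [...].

t0 = [0x85, 0x6b, 0xe3, 0xc3, 0xad, 0xeb, 0x72, 0xb2]
t1 = [0x85, 0x6b, 0xad, 0xc3, 0xad, 0x1e, 0x72, 0xb2]
t2 = [0x1e, 0x72, 0xb2, 0x85, 0x6b, 0xad, 0xc3, 0xad]
t3 = [0x6b, 0x9d, 0xad, 0x63, 0xc3, 0xe7, 0xad, 0xb0]

RES = [0x6b, 0x9d, 0xad, 0x63, 0xc3, 0xe7, 0xad, 0xb0]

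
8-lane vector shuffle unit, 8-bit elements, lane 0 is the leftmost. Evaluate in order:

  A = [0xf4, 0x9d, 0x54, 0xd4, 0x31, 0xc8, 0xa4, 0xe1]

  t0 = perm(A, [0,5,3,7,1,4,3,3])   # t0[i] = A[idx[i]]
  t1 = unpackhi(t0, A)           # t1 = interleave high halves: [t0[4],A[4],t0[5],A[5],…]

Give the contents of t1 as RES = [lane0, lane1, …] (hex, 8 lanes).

RES = [0x9d, 0x31, 0x31, 0xc8, 0xd4, 0xa4, 0xd4, 0xe1]

→ t0 |f4|c8|d4|e1|9d|31|d4|d4|
→ t1 |9d|31|31|c8|d4|a4|d4|e1|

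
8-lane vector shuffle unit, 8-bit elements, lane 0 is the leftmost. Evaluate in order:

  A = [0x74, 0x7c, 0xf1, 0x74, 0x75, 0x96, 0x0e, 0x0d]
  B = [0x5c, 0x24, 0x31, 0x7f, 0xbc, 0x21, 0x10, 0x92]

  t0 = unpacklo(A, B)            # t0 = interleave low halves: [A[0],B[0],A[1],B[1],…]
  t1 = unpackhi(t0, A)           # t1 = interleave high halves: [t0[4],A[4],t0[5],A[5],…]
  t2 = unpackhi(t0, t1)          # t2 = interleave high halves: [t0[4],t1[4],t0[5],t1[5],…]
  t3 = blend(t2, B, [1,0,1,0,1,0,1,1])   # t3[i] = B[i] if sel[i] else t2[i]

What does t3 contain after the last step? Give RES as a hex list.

→ t0 |74|5c|7c|24|f1|31|74|7f|
→ t1 |f1|75|31|96|74|0e|7f|0d|
→ t2 |f1|74|31|0e|74|7f|7f|0d|
→ t3 |5c|74|31|0e|bc|7f|10|92|

RES = [ 0x5c  0x74  0x31  0x0e  0xbc  0x7f  0x10  0x92 ]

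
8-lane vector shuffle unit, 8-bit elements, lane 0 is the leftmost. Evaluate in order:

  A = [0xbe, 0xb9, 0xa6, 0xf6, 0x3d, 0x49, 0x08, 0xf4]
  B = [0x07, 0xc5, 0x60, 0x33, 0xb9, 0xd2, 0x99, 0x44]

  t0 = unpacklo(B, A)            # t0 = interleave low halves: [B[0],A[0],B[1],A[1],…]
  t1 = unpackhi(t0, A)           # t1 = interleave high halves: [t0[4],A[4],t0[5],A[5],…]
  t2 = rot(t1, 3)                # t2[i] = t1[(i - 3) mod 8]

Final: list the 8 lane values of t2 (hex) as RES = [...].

RES = [0x08, 0xf6, 0xf4, 0x60, 0x3d, 0xa6, 0x49, 0x33]

→ t0 |07|be|c5|b9|60|a6|33|f6|
→ t1 |60|3d|a6|49|33|08|f6|f4|
→ t2 |08|f6|f4|60|3d|a6|49|33|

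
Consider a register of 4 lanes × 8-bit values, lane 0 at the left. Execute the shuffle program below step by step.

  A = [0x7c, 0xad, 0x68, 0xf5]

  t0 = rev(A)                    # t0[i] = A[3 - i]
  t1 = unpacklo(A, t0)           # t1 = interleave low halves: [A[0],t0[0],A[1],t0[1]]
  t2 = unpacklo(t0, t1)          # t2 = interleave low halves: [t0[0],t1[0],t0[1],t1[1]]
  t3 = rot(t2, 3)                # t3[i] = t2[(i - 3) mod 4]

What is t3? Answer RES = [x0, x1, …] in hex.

RES = [ 0x7c  0x68  0xf5  0xf5 ]

t0 = [0xf5, 0x68, 0xad, 0x7c]
t1 = [0x7c, 0xf5, 0xad, 0x68]
t2 = [0xf5, 0x7c, 0x68, 0xf5]
t3 = [0x7c, 0x68, 0xf5, 0xf5]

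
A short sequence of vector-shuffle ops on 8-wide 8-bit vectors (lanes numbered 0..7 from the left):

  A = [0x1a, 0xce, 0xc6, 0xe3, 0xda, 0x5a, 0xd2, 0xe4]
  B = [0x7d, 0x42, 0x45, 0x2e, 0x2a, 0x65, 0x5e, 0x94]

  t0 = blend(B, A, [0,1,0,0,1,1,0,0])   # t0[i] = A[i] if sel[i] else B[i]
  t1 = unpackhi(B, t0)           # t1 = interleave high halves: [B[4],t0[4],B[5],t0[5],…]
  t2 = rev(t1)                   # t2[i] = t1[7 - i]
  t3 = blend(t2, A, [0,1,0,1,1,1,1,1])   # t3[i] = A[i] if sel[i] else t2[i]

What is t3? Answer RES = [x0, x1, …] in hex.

RES = [ 0x94  0xce  0x5e  0xe3  0xda  0x5a  0xd2  0xe4 ]

t0 = [0x7d, 0xce, 0x45, 0x2e, 0xda, 0x5a, 0x5e, 0x94]
t1 = [0x2a, 0xda, 0x65, 0x5a, 0x5e, 0x5e, 0x94, 0x94]
t2 = [0x94, 0x94, 0x5e, 0x5e, 0x5a, 0x65, 0xda, 0x2a]
t3 = [0x94, 0xce, 0x5e, 0xe3, 0xda, 0x5a, 0xd2, 0xe4]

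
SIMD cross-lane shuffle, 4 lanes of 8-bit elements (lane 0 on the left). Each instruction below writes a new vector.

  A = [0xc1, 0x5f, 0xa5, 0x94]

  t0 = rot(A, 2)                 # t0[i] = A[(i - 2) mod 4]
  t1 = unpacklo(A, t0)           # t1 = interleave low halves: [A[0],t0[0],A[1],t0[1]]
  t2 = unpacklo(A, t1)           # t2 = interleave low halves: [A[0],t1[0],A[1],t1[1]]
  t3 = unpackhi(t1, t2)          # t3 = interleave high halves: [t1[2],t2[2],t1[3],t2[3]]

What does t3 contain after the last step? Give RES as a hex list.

  t0: a5 94 c1 5f
  t1: c1 a5 5f 94
  t2: c1 c1 5f a5
  t3: 5f 5f 94 a5

RES = [0x5f, 0x5f, 0x94, 0xa5]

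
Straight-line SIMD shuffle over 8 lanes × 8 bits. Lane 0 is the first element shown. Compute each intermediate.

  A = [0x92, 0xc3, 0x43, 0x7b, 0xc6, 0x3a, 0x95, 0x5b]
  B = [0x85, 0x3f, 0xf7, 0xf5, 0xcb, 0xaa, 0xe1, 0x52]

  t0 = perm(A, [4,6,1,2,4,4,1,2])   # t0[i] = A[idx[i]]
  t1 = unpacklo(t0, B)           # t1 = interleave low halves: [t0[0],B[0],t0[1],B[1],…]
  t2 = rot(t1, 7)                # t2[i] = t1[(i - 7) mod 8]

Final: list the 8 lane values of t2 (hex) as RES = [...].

→ t0 |c6|95|c3|43|c6|c6|c3|43|
→ t1 |c6|85|95|3f|c3|f7|43|f5|
→ t2 |85|95|3f|c3|f7|43|f5|c6|

RES = [ 0x85  0x95  0x3f  0xc3  0xf7  0x43  0xf5  0xc6 ]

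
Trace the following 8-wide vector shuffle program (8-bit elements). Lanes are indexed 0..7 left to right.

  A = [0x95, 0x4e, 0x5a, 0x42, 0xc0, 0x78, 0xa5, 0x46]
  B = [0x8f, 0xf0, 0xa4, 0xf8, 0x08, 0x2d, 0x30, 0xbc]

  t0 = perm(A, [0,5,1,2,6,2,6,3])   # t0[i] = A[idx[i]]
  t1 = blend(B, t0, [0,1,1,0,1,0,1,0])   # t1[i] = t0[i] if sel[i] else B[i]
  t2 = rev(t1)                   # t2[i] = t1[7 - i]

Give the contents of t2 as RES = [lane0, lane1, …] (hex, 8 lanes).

  t0: 95 78 4e 5a a5 5a a5 42
  t1: 8f 78 4e f8 a5 2d a5 bc
  t2: bc a5 2d a5 f8 4e 78 8f

RES = [0xbc, 0xa5, 0x2d, 0xa5, 0xf8, 0x4e, 0x78, 0x8f]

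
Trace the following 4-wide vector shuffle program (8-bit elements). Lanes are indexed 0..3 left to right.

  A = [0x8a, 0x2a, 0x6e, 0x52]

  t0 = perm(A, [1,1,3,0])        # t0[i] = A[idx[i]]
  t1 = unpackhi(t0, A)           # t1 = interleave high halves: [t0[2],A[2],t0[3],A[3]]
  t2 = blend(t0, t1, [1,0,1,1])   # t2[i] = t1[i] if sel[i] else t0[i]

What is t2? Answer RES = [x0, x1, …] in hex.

→ t0 |2a|2a|52|8a|
→ t1 |52|6e|8a|52|
→ t2 |52|2a|8a|52|

RES = [ 0x52  0x2a  0x8a  0x52 ]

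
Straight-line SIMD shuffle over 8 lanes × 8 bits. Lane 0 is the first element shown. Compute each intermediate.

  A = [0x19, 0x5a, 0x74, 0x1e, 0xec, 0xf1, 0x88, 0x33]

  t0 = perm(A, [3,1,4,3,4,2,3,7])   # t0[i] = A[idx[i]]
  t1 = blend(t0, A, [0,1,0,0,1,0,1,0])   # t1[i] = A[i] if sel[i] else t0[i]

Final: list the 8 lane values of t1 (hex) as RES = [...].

RES = [0x1e, 0x5a, 0xec, 0x1e, 0xec, 0x74, 0x88, 0x33]

t0 = [0x1e, 0x5a, 0xec, 0x1e, 0xec, 0x74, 0x1e, 0x33]
t1 = [0x1e, 0x5a, 0xec, 0x1e, 0xec, 0x74, 0x88, 0x33]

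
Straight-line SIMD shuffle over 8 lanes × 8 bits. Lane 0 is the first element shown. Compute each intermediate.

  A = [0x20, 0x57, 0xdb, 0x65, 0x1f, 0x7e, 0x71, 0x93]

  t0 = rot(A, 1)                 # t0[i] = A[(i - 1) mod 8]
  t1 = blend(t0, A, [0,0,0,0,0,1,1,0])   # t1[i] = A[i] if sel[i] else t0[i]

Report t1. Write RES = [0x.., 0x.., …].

t0 = [0x93, 0x20, 0x57, 0xdb, 0x65, 0x1f, 0x7e, 0x71]
t1 = [0x93, 0x20, 0x57, 0xdb, 0x65, 0x7e, 0x71, 0x71]

RES = [0x93, 0x20, 0x57, 0xdb, 0x65, 0x7e, 0x71, 0x71]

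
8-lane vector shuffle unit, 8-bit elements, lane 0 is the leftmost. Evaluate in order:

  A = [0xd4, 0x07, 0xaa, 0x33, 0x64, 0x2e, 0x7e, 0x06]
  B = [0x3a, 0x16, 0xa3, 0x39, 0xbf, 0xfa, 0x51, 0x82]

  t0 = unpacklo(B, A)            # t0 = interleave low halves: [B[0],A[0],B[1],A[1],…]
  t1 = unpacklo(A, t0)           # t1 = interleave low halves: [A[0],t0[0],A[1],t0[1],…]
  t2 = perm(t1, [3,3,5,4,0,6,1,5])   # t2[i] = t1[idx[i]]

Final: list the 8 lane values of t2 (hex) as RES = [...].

→ t0 |3a|d4|16|07|a3|aa|39|33|
→ t1 |d4|3a|07|d4|aa|16|33|07|
→ t2 |d4|d4|16|aa|d4|33|3a|16|

RES = [0xd4, 0xd4, 0x16, 0xaa, 0xd4, 0x33, 0x3a, 0x16]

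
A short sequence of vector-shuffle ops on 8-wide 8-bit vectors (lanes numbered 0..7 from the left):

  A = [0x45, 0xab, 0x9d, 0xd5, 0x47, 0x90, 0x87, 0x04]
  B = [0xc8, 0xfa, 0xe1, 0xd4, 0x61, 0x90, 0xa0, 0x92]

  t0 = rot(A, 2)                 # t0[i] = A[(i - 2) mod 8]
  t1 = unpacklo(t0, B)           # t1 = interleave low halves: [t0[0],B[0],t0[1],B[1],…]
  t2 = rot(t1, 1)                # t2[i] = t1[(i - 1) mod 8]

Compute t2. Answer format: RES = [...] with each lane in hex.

RES = [0xd4, 0x87, 0xc8, 0x04, 0xfa, 0x45, 0xe1, 0xab]

  t0: 87 04 45 ab 9d d5 47 90
  t1: 87 c8 04 fa 45 e1 ab d4
  t2: d4 87 c8 04 fa 45 e1 ab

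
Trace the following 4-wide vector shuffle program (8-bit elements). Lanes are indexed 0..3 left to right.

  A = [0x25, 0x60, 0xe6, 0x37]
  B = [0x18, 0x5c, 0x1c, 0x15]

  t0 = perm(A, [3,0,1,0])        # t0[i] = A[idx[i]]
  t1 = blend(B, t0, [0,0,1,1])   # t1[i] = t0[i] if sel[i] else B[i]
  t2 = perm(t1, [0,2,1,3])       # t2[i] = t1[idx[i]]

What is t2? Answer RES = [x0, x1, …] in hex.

→ t0 |37|25|60|25|
→ t1 |18|5c|60|25|
→ t2 |18|60|5c|25|

RES = [0x18, 0x60, 0x5c, 0x25]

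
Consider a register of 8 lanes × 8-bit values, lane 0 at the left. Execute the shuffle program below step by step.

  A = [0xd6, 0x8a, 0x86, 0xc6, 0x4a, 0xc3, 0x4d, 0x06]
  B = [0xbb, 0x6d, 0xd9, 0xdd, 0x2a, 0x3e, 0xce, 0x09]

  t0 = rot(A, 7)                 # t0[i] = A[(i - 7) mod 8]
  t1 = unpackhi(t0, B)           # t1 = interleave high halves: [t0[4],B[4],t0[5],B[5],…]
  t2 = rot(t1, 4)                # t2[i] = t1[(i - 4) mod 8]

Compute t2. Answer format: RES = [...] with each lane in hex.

→ t0 |8a|86|c6|4a|c3|4d|06|d6|
→ t1 |c3|2a|4d|3e|06|ce|d6|09|
→ t2 |06|ce|d6|09|c3|2a|4d|3e|

RES = [ 0x06  0xce  0xd6  0x09  0xc3  0x2a  0x4d  0x3e ]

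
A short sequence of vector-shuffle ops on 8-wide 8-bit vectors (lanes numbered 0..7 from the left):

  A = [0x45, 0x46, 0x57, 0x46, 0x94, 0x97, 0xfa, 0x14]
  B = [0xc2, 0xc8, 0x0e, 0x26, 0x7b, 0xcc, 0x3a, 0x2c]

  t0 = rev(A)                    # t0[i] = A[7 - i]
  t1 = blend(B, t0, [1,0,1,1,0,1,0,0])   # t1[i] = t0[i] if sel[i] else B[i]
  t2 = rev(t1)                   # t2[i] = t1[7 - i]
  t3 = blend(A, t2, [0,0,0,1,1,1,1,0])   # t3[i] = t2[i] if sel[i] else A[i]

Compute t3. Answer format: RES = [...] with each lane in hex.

t0 = [0x14, 0xfa, 0x97, 0x94, 0x46, 0x57, 0x46, 0x45]
t1 = [0x14, 0xc8, 0x97, 0x94, 0x7b, 0x57, 0x3a, 0x2c]
t2 = [0x2c, 0x3a, 0x57, 0x7b, 0x94, 0x97, 0xc8, 0x14]
t3 = [0x45, 0x46, 0x57, 0x7b, 0x94, 0x97, 0xc8, 0x14]

RES = [ 0x45  0x46  0x57  0x7b  0x94  0x97  0xc8  0x14 ]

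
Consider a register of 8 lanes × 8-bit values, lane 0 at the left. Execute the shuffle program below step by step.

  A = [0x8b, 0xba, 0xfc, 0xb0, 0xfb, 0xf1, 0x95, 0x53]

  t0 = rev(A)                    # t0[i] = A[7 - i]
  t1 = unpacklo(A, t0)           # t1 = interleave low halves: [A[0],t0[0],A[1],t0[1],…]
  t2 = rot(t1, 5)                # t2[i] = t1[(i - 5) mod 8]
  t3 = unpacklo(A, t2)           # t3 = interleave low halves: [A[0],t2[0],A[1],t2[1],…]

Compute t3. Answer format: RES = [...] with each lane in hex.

→ t0 |53|95|f1|fb|b0|fc|ba|8b|
→ t1 |8b|53|ba|95|fc|f1|b0|fb|
→ t2 |95|fc|f1|b0|fb|8b|53|ba|
→ t3 |8b|95|ba|fc|fc|f1|b0|b0|

RES = [0x8b, 0x95, 0xba, 0xfc, 0xfc, 0xf1, 0xb0, 0xb0]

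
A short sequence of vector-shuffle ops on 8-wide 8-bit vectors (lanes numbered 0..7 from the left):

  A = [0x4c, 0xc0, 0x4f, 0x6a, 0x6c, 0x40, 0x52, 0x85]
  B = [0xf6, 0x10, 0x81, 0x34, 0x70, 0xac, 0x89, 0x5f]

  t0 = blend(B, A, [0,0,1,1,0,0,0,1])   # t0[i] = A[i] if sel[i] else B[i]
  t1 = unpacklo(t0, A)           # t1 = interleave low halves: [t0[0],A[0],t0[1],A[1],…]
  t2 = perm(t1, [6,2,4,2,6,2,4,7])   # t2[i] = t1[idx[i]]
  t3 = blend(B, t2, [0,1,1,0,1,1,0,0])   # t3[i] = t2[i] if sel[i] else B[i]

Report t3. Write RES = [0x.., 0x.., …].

RES = [ 0xf6  0x10  0x4f  0x34  0x6a  0x10  0x89  0x5f ]

  t0: f6 10 4f 6a 70 ac 89 85
  t1: f6 4c 10 c0 4f 4f 6a 6a
  t2: 6a 10 4f 10 6a 10 4f 6a
  t3: f6 10 4f 34 6a 10 89 5f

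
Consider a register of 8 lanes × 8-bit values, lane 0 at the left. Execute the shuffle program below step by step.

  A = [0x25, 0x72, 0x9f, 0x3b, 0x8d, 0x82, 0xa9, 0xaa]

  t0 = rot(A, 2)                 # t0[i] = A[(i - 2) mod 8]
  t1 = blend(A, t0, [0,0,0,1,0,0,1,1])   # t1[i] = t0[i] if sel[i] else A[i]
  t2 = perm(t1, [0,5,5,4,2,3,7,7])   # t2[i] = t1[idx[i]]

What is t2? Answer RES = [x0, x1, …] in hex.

RES = [0x25, 0x82, 0x82, 0x8d, 0x9f, 0x72, 0x82, 0x82]

t0 = [0xa9, 0xaa, 0x25, 0x72, 0x9f, 0x3b, 0x8d, 0x82]
t1 = [0x25, 0x72, 0x9f, 0x72, 0x8d, 0x82, 0x8d, 0x82]
t2 = [0x25, 0x82, 0x82, 0x8d, 0x9f, 0x72, 0x82, 0x82]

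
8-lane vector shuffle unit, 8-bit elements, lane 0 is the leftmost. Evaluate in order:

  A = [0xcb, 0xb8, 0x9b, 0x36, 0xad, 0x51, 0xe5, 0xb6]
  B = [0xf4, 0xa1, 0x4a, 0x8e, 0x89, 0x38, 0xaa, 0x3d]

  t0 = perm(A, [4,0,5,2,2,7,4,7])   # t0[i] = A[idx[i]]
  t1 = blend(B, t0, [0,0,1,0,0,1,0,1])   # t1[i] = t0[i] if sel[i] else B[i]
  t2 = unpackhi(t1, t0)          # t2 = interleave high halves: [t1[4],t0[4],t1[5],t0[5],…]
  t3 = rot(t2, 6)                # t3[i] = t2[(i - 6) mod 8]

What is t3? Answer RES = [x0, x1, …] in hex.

t0 = [0xad, 0xcb, 0x51, 0x9b, 0x9b, 0xb6, 0xad, 0xb6]
t1 = [0xf4, 0xa1, 0x51, 0x8e, 0x89, 0xb6, 0xaa, 0xb6]
t2 = [0x89, 0x9b, 0xb6, 0xb6, 0xaa, 0xad, 0xb6, 0xb6]
t3 = [0xb6, 0xb6, 0xaa, 0xad, 0xb6, 0xb6, 0x89, 0x9b]

RES = [0xb6, 0xb6, 0xaa, 0xad, 0xb6, 0xb6, 0x89, 0x9b]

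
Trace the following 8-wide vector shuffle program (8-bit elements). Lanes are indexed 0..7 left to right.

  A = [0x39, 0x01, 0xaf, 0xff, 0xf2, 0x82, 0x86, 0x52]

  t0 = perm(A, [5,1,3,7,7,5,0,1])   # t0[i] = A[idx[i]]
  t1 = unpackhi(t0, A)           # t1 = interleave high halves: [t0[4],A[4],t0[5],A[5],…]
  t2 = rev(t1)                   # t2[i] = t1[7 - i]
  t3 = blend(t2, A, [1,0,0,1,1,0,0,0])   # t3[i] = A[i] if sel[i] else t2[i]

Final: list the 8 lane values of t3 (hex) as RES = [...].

RES = [0x39, 0x01, 0x86, 0xff, 0xf2, 0x82, 0xf2, 0x52]

t0 = [0x82, 0x01, 0xff, 0x52, 0x52, 0x82, 0x39, 0x01]
t1 = [0x52, 0xf2, 0x82, 0x82, 0x39, 0x86, 0x01, 0x52]
t2 = [0x52, 0x01, 0x86, 0x39, 0x82, 0x82, 0xf2, 0x52]
t3 = [0x39, 0x01, 0x86, 0xff, 0xf2, 0x82, 0xf2, 0x52]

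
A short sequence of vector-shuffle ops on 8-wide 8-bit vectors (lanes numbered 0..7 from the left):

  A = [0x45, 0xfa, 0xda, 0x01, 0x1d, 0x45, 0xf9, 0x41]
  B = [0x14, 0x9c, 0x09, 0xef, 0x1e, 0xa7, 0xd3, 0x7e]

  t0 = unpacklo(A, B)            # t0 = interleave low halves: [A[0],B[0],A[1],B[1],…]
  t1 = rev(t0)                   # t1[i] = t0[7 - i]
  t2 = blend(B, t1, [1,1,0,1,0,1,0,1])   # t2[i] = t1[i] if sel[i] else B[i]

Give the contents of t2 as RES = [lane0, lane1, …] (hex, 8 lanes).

t0 = [0x45, 0x14, 0xfa, 0x9c, 0xda, 0x09, 0x01, 0xef]
t1 = [0xef, 0x01, 0x09, 0xda, 0x9c, 0xfa, 0x14, 0x45]
t2 = [0xef, 0x01, 0x09, 0xda, 0x1e, 0xfa, 0xd3, 0x45]

RES = [ 0xef  0x01  0x09  0xda  0x1e  0xfa  0xd3  0x45 ]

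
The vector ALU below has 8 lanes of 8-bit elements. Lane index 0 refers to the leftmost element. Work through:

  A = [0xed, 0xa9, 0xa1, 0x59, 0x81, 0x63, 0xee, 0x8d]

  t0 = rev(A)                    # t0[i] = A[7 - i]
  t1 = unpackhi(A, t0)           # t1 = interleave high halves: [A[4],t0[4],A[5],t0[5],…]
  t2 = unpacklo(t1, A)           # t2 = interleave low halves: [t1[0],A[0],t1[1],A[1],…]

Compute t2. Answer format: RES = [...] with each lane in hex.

RES = [ 0x81  0xed  0x59  0xa9  0x63  0xa1  0xa1  0x59 ]

→ t0 |8d|ee|63|81|59|a1|a9|ed|
→ t1 |81|59|63|a1|ee|a9|8d|ed|
→ t2 |81|ed|59|a9|63|a1|a1|59|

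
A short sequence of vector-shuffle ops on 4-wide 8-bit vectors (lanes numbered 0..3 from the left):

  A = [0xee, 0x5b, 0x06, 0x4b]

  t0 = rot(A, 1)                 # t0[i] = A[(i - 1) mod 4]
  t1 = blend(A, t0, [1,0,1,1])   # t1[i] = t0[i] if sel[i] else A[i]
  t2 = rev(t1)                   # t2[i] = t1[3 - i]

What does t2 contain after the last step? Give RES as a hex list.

RES = [ 0x06  0x5b  0x5b  0x4b ]

t0 = [0x4b, 0xee, 0x5b, 0x06]
t1 = [0x4b, 0x5b, 0x5b, 0x06]
t2 = [0x06, 0x5b, 0x5b, 0x4b]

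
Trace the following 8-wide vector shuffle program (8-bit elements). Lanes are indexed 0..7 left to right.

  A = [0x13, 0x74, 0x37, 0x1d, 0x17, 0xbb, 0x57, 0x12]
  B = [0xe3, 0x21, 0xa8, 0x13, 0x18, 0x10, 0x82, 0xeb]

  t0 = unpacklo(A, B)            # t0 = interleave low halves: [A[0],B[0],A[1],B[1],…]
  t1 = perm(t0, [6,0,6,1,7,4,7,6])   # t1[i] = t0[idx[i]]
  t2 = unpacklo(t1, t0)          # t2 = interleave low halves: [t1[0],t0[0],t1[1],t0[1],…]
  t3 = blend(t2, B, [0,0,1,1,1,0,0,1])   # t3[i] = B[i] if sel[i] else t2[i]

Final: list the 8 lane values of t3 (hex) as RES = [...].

t0 = [0x13, 0xe3, 0x74, 0x21, 0x37, 0xa8, 0x1d, 0x13]
t1 = [0x1d, 0x13, 0x1d, 0xe3, 0x13, 0x37, 0x13, 0x1d]
t2 = [0x1d, 0x13, 0x13, 0xe3, 0x1d, 0x74, 0xe3, 0x21]
t3 = [0x1d, 0x13, 0xa8, 0x13, 0x18, 0x74, 0xe3, 0xeb]

RES = [ 0x1d  0x13  0xa8  0x13  0x18  0x74  0xe3  0xeb ]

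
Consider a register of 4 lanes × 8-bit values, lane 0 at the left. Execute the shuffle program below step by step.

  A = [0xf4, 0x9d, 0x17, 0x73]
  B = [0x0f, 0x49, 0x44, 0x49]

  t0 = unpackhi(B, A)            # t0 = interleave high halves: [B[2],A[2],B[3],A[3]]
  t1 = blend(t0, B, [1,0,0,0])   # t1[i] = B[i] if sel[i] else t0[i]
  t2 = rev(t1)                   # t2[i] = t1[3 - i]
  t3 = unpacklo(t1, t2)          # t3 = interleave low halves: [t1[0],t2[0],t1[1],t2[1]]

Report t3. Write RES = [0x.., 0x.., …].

→ t0 |44|17|49|73|
→ t1 |0f|17|49|73|
→ t2 |73|49|17|0f|
→ t3 |0f|73|17|49|

RES = [0x0f, 0x73, 0x17, 0x49]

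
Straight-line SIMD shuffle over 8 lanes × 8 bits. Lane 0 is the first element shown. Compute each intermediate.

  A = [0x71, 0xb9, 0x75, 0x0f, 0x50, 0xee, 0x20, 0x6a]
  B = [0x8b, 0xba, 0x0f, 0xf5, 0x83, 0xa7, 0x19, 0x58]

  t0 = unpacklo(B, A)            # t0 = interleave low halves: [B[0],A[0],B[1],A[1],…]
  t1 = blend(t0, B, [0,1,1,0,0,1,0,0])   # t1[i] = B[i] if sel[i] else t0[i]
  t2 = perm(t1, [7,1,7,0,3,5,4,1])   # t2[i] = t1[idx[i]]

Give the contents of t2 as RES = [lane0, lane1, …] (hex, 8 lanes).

t0 = [0x8b, 0x71, 0xba, 0xb9, 0x0f, 0x75, 0xf5, 0x0f]
t1 = [0x8b, 0xba, 0x0f, 0xb9, 0x0f, 0xa7, 0xf5, 0x0f]
t2 = [0x0f, 0xba, 0x0f, 0x8b, 0xb9, 0xa7, 0x0f, 0xba]

RES = [ 0x0f  0xba  0x0f  0x8b  0xb9  0xa7  0x0f  0xba ]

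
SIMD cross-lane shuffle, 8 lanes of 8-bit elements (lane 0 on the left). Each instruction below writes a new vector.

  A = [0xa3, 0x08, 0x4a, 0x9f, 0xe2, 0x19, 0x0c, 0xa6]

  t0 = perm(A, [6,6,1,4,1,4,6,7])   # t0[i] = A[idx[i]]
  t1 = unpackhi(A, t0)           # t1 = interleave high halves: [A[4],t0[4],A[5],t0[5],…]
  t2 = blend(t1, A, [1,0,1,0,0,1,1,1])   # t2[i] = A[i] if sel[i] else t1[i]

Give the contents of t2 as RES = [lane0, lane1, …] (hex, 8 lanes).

t0 = [0x0c, 0x0c, 0x08, 0xe2, 0x08, 0xe2, 0x0c, 0xa6]
t1 = [0xe2, 0x08, 0x19, 0xe2, 0x0c, 0x0c, 0xa6, 0xa6]
t2 = [0xa3, 0x08, 0x4a, 0xe2, 0x0c, 0x19, 0x0c, 0xa6]

RES = [ 0xa3  0x08  0x4a  0xe2  0x0c  0x19  0x0c  0xa6 ]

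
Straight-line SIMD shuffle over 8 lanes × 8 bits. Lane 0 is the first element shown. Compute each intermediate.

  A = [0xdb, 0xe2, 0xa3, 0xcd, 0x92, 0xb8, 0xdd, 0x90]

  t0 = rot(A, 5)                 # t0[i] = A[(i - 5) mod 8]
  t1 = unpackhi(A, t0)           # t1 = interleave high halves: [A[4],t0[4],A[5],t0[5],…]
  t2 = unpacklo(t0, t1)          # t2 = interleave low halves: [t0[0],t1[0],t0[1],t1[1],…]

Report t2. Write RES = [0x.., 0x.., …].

RES = [ 0xcd  0x92  0x92  0x90  0xb8  0xb8  0xdd  0xdb ]

→ t0 |cd|92|b8|dd|90|db|e2|a3|
→ t1 |92|90|b8|db|dd|e2|90|a3|
→ t2 |cd|92|92|90|b8|b8|dd|db|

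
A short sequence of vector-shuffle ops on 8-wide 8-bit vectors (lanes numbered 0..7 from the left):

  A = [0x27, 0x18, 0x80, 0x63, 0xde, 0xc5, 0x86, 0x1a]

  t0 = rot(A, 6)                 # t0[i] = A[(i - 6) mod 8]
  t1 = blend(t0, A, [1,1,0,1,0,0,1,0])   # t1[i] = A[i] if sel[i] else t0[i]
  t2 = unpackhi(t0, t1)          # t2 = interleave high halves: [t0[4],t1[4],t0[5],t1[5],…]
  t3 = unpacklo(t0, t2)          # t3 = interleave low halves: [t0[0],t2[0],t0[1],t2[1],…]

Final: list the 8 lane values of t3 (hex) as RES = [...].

t0 = [0x80, 0x63, 0xde, 0xc5, 0x86, 0x1a, 0x27, 0x18]
t1 = [0x27, 0x18, 0xde, 0x63, 0x86, 0x1a, 0x86, 0x18]
t2 = [0x86, 0x86, 0x1a, 0x1a, 0x27, 0x86, 0x18, 0x18]
t3 = [0x80, 0x86, 0x63, 0x86, 0xde, 0x1a, 0xc5, 0x1a]

RES = [0x80, 0x86, 0x63, 0x86, 0xde, 0x1a, 0xc5, 0x1a]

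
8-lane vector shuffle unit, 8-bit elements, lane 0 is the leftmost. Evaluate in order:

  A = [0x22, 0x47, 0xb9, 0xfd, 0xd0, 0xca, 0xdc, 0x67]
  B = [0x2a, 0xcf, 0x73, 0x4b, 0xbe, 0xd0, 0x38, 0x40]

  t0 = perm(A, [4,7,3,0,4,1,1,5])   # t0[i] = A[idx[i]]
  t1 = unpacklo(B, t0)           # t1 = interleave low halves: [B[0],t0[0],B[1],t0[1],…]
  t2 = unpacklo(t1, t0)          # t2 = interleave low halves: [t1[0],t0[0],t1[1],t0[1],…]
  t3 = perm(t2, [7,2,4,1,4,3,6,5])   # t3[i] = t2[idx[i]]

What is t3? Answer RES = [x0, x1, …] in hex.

→ t0 |d0|67|fd|22|d0|47|47|ca|
→ t1 |2a|d0|cf|67|73|fd|4b|22|
→ t2 |2a|d0|d0|67|cf|fd|67|22|
→ t3 |22|d0|cf|d0|cf|67|67|fd|

RES = [0x22, 0xd0, 0xcf, 0xd0, 0xcf, 0x67, 0x67, 0xfd]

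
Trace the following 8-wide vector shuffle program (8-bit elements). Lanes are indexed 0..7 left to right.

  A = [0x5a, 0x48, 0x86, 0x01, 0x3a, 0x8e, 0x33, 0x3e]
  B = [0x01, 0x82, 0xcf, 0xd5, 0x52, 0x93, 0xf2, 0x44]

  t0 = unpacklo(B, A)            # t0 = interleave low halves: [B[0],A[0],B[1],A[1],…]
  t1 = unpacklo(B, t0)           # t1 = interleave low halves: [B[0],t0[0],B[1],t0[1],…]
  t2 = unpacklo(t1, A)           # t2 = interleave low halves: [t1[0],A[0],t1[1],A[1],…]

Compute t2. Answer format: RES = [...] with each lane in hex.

t0 = [0x01, 0x5a, 0x82, 0x48, 0xcf, 0x86, 0xd5, 0x01]
t1 = [0x01, 0x01, 0x82, 0x5a, 0xcf, 0x82, 0xd5, 0x48]
t2 = [0x01, 0x5a, 0x01, 0x48, 0x82, 0x86, 0x5a, 0x01]

RES = [0x01, 0x5a, 0x01, 0x48, 0x82, 0x86, 0x5a, 0x01]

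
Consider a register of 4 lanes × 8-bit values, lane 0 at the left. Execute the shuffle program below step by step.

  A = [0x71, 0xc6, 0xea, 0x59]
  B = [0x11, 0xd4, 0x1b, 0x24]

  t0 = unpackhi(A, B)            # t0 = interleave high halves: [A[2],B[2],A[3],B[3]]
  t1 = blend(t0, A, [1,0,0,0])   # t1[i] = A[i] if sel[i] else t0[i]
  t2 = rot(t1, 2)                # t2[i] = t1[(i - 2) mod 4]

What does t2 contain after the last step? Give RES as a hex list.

t0 = [0xea, 0x1b, 0x59, 0x24]
t1 = [0x71, 0x1b, 0x59, 0x24]
t2 = [0x59, 0x24, 0x71, 0x1b]

RES = [0x59, 0x24, 0x71, 0x1b]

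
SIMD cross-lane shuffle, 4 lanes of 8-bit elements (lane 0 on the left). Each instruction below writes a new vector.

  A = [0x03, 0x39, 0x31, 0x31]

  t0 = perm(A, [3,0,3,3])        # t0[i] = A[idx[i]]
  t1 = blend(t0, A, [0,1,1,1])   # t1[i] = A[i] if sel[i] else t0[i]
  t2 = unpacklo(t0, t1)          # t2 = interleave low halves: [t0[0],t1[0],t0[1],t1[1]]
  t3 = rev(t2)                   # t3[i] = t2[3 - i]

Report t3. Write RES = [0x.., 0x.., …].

RES = [ 0x39  0x03  0x31  0x31 ]

  t0: 31 03 31 31
  t1: 31 39 31 31
  t2: 31 31 03 39
  t3: 39 03 31 31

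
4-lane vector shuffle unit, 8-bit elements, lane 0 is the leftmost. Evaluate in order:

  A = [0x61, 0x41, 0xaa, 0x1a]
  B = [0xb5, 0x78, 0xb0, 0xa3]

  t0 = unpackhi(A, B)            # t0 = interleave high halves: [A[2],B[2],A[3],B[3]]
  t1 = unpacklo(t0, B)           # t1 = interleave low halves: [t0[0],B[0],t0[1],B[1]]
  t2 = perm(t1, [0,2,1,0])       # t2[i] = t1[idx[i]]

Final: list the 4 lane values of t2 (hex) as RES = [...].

RES = [ 0xaa  0xb0  0xb5  0xaa ]

→ t0 |aa|b0|1a|a3|
→ t1 |aa|b5|b0|78|
→ t2 |aa|b0|b5|aa|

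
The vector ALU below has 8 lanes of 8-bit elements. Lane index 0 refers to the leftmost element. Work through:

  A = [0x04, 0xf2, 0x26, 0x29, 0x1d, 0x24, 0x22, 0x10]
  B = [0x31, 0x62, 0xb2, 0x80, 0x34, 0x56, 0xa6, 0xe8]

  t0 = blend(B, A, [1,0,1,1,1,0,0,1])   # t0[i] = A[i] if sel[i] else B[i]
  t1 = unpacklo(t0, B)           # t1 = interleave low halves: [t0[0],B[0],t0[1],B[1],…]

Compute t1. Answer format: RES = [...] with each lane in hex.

RES = [ 0x04  0x31  0x62  0x62  0x26  0xb2  0x29  0x80 ]

t0 = [0x04, 0x62, 0x26, 0x29, 0x1d, 0x56, 0xa6, 0x10]
t1 = [0x04, 0x31, 0x62, 0x62, 0x26, 0xb2, 0x29, 0x80]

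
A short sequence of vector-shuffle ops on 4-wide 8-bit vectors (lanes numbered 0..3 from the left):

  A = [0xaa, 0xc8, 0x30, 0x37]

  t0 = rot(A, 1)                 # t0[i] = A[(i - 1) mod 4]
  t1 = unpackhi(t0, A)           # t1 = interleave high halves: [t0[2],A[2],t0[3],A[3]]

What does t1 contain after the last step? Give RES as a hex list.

  t0: 37 aa c8 30
  t1: c8 30 30 37

RES = [0xc8, 0x30, 0x30, 0x37]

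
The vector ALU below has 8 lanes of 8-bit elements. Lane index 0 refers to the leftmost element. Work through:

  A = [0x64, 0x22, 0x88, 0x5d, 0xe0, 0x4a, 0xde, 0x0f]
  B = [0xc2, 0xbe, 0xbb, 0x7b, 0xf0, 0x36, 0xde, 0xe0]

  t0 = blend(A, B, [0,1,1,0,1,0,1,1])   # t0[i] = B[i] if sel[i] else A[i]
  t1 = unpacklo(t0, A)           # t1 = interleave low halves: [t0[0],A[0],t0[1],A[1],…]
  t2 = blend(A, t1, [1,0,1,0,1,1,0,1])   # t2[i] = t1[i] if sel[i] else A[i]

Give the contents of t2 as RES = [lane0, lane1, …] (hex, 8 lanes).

RES = [ 0x64  0x22  0xbe  0x5d  0xbb  0x88  0xde  0x5d ]

  t0: 64 be bb 5d f0 4a de e0
  t1: 64 64 be 22 bb 88 5d 5d
  t2: 64 22 be 5d bb 88 de 5d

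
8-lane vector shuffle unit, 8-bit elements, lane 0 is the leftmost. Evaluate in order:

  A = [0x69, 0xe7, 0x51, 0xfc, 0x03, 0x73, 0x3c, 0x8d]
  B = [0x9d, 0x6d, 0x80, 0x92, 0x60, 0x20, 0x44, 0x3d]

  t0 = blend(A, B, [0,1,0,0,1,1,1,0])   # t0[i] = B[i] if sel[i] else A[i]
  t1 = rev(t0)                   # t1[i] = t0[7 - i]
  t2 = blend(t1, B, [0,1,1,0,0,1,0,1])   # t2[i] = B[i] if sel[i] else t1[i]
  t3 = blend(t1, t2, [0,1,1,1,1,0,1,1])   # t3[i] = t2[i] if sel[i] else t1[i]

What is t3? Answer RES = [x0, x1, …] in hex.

RES = [0x8d, 0x6d, 0x80, 0x60, 0xfc, 0x51, 0x6d, 0x3d]

→ t0 |69|6d|51|fc|60|20|44|8d|
→ t1 |8d|44|20|60|fc|51|6d|69|
→ t2 |8d|6d|80|60|fc|20|6d|3d|
→ t3 |8d|6d|80|60|fc|51|6d|3d|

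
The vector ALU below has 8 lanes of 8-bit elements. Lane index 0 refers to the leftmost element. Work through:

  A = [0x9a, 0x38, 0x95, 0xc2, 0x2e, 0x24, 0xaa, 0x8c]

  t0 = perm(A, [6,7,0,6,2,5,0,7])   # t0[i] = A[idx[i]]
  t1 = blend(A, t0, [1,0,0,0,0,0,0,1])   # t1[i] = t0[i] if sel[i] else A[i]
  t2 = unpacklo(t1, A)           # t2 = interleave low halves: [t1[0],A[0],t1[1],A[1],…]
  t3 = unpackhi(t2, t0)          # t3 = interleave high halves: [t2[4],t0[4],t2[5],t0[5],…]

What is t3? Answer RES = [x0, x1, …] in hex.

RES = [ 0x95  0x95  0x95  0x24  0xc2  0x9a  0xc2  0x8c ]

  t0: aa 8c 9a aa 95 24 9a 8c
  t1: aa 38 95 c2 2e 24 aa 8c
  t2: aa 9a 38 38 95 95 c2 c2
  t3: 95 95 95 24 c2 9a c2 8c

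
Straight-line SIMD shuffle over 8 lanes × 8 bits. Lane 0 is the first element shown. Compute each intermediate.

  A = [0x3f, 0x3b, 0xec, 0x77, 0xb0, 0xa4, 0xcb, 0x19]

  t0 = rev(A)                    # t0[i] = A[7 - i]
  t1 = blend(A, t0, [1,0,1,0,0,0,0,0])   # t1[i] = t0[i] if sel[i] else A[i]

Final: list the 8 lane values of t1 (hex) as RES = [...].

RES = [0x19, 0x3b, 0xa4, 0x77, 0xb0, 0xa4, 0xcb, 0x19]

→ t0 |19|cb|a4|b0|77|ec|3b|3f|
→ t1 |19|3b|a4|77|b0|a4|cb|19|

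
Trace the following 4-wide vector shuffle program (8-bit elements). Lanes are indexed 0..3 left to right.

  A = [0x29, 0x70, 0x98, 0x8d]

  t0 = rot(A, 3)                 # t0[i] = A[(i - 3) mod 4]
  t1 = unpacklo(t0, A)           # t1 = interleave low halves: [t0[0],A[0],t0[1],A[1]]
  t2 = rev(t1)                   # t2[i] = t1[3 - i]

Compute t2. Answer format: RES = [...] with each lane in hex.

RES = [0x70, 0x98, 0x29, 0x70]

  t0: 70 98 8d 29
  t1: 70 29 98 70
  t2: 70 98 29 70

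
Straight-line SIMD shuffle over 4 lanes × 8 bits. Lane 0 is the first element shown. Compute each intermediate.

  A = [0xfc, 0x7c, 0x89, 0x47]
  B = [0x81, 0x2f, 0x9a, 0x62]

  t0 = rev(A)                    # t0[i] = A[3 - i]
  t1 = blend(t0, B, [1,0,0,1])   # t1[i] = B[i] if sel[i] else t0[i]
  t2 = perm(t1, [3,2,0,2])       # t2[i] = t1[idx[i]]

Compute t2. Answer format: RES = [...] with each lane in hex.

  t0: 47 89 7c fc
  t1: 81 89 7c 62
  t2: 62 7c 81 7c

RES = [ 0x62  0x7c  0x81  0x7c ]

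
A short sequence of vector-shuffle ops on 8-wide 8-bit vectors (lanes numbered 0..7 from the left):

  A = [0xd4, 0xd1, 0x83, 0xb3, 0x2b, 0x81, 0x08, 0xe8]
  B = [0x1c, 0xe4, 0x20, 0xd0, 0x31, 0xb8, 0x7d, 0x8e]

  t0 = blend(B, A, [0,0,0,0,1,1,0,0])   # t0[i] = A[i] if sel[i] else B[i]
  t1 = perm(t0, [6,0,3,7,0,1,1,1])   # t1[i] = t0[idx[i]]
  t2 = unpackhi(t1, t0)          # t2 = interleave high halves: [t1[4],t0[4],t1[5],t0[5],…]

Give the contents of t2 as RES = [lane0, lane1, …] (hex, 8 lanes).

RES = [0x1c, 0x2b, 0xe4, 0x81, 0xe4, 0x7d, 0xe4, 0x8e]

t0 = [0x1c, 0xe4, 0x20, 0xd0, 0x2b, 0x81, 0x7d, 0x8e]
t1 = [0x7d, 0x1c, 0xd0, 0x8e, 0x1c, 0xe4, 0xe4, 0xe4]
t2 = [0x1c, 0x2b, 0xe4, 0x81, 0xe4, 0x7d, 0xe4, 0x8e]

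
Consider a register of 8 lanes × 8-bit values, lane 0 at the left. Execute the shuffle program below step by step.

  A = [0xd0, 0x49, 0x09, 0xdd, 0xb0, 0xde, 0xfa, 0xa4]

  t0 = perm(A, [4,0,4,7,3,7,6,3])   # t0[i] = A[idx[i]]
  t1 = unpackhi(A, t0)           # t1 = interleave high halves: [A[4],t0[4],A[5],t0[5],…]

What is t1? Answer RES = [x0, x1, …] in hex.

t0 = [0xb0, 0xd0, 0xb0, 0xa4, 0xdd, 0xa4, 0xfa, 0xdd]
t1 = [0xb0, 0xdd, 0xde, 0xa4, 0xfa, 0xfa, 0xa4, 0xdd]

RES = [0xb0, 0xdd, 0xde, 0xa4, 0xfa, 0xfa, 0xa4, 0xdd]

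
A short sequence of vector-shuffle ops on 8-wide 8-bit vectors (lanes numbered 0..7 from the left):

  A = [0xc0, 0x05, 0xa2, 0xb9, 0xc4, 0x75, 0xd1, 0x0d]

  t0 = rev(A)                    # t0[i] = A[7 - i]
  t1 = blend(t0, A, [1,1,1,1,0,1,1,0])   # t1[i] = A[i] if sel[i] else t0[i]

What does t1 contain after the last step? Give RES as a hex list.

t0 = [0x0d, 0xd1, 0x75, 0xc4, 0xb9, 0xa2, 0x05, 0xc0]
t1 = [0xc0, 0x05, 0xa2, 0xb9, 0xb9, 0x75, 0xd1, 0xc0]

RES = [ 0xc0  0x05  0xa2  0xb9  0xb9  0x75  0xd1  0xc0 ]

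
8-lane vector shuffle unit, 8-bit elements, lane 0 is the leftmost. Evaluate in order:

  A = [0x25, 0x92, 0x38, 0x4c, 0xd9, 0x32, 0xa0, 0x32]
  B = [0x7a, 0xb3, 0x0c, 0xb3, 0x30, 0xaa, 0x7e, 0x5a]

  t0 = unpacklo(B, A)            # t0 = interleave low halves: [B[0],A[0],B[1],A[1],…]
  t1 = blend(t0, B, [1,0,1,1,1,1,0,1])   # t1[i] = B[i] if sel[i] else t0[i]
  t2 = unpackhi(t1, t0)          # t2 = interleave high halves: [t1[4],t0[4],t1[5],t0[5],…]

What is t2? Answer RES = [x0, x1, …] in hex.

  t0: 7a 25 b3 92 0c 38 b3 4c
  t1: 7a 25 0c b3 30 aa b3 5a
  t2: 30 0c aa 38 b3 b3 5a 4c

RES = [0x30, 0x0c, 0xaa, 0x38, 0xb3, 0xb3, 0x5a, 0x4c]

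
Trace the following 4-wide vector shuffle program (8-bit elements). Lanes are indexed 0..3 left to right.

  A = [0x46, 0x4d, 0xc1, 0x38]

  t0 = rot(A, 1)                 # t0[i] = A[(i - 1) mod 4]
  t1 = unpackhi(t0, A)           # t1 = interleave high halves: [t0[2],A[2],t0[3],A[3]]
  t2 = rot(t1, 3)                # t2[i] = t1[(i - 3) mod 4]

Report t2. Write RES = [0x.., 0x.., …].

t0 = [0x38, 0x46, 0x4d, 0xc1]
t1 = [0x4d, 0xc1, 0xc1, 0x38]
t2 = [0xc1, 0xc1, 0x38, 0x4d]

RES = [0xc1, 0xc1, 0x38, 0x4d]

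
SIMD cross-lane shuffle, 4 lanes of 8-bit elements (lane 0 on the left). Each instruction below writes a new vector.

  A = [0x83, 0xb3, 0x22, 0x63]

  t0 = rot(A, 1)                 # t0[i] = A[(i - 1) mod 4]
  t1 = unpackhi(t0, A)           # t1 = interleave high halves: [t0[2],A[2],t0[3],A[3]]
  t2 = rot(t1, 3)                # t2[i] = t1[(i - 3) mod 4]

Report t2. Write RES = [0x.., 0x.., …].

→ t0 |63|83|b3|22|
→ t1 |b3|22|22|63|
→ t2 |22|22|63|b3|

RES = [ 0x22  0x22  0x63  0xb3 ]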